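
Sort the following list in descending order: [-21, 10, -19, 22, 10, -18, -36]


Original list: [-21, 10, -19, 22, 10, -18, -36]
Repeatedly take the largest remaining element:
  Remaining [-21, 10, -19, 22, 10, -18, -36] -> largest is 22
  Remaining [-21, 10, -19, 10, -18, -36] -> largest is 10
  Remaining [-21, -19, 10, -18, -36] -> largest is 10
  Remaining [-21, -19, -18, -36] -> largest is -18
  Remaining [-21, -19, -36] -> largest is -19
  Remaining [-21, -36] -> largest is -21
  Remaining [-36] -> largest is -36
Collecting the picks in order gives the descending list.
Final answer: [22, 10, 10, -18, -19, -21, -36]


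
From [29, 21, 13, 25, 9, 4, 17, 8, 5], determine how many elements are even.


Check each element:
  29 is odd
  21 is odd
  13 is odd
  25 is odd
  9 is odd
  4 is even
  17 is odd
  8 is even
  5 is odd
Evens: [4, 8]
Count of evens = 2
Final answer: 2


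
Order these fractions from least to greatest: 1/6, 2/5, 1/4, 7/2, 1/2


Convert to decimal for comparison:
  1/6 = 0.1667
  2/5 = 0.4
  1/4 = 0.25
  7/2 = 3.5
  1/2 = 0.5
Decimals in increasing order: 0.1667 < 0.25 < 0.4 < 0.5 < 3.5
Writing each back as its fraction gives the sorted order.
Final answer: 1/6, 1/4, 2/5, 1/2, 7/2


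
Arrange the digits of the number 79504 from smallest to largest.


The number 79504 has digits: 7, 9, 5, 0, 4
Sorted: 0, 4, 5, 7, 9
Joining the sorted digits gives the result.
Final answer: 04579


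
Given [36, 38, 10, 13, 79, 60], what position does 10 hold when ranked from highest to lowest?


Sort descending: [79, 60, 38, 36, 13, 10]
Find 10 in the sorted list.
10 is at position 6.
Final answer: 6


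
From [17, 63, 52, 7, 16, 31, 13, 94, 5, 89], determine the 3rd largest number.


Sort descending: [94, 89, 63, 52, 31, 17, 16, 13, 7, 5]
The 3rd element (1-indexed) is at index 2.
Value = 63
Final answer: 63


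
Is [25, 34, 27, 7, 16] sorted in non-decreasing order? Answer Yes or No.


Check consecutive pairs:
  25 <= 34? True
  34 <= 27? False
  27 <= 7? False
  7 <= 16? True
2 consecutive pair(s) are out of order, so the list is not sorted.
Final answer: No


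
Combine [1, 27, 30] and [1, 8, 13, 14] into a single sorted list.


List A: [1, 27, 30]
List B: [1, 8, 13, 14]
Repeatedly compare the front elements and take the smaller:
  1 vs 1 -> take 1
  27 vs 1 -> take 1
  27 vs 8 -> take 8
  27 vs 13 -> take 13
  27 vs 14 -> take 14
  B is exhausted; append the rest of A: [27, 30]
Final answer: [1, 1, 8, 13, 14, 27, 30]


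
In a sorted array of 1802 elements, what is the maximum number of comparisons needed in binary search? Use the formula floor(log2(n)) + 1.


Binary search halves the search space each step.
Maximum comparisons = floor(log2(1802)) + 1
log2(1802) = 10.8154
floor(log2(1802)) = 10, so 10 + 1 = 11
Final answer: 11


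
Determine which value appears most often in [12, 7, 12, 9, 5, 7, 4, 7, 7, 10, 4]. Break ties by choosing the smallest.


Count the frequency of each value:
  4 appears 2 time(s)
  5 appears 1 time(s)
  7 appears 4 time(s)
  9 appears 1 time(s)
  10 appears 1 time(s)
  12 appears 2 time(s)
Maximum frequency is 4.
Only 7 reaches that frequency, so it is the mode.
Final answer: 7


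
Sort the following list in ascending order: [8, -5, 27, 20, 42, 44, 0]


Original list: [8, -5, 27, 20, 42, 44, 0]
Repeatedly take the smallest remaining element:
  Remaining [8, -5, 27, 20, 42, 44, 0] -> smallest is -5
  Remaining [8, 27, 20, 42, 44, 0] -> smallest is 0
  Remaining [8, 27, 20, 42, 44] -> smallest is 8
  Remaining [27, 20, 42, 44] -> smallest is 20
  Remaining [27, 42, 44] -> smallest is 27
  Remaining [42, 44] -> smallest is 42
  Remaining [44] -> smallest is 44
Collecting the picks in order gives the sorted list.
Final answer: [-5, 0, 8, 20, 27, 42, 44]


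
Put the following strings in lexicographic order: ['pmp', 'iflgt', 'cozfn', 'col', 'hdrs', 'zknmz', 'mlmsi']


Compare strings character by character (the first differing letter decides):
  'col' < 'cozfn' since 'l' < 'z' at position 3
  'cozfn' < 'hdrs' since 'c' < 'h' at position 1
  'hdrs' < 'iflgt' since 'h' < 'i' at position 1
  'iflgt' < 'mlmsi' since 'i' < 'm' at position 1
  'mlmsi' < 'pmp' since 'm' < 'p' at position 1
  'pmp' < 'zknmz' since 'p' < 'z' at position 1
Chaining these comparisons gives the alphabetical order.
Final answer: ['col', 'cozfn', 'hdrs', 'iflgt', 'mlmsi', 'pmp', 'zknmz']


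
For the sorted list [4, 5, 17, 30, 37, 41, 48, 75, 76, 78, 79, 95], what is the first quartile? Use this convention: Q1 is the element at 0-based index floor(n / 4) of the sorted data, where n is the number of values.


The list has n = 12 elements.
Q1 index = floor(12 / 4) = floor(3) = 3
Counting from index 0 in the sorted data, the element at index 3 is 30.
Final answer: 30


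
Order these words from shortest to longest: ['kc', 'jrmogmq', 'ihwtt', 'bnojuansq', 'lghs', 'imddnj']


Compute lengths:
  'kc' has length 2
  'jrmogmq' has length 7
  'ihwtt' has length 5
  'bnojuansq' has length 9
  'lghs' has length 4
  'imddnj' has length 6
Lengths in increasing order: 2 < 4 < 5 < 6 < 7 < 9
Listing the words in that order gives the answer.
Final answer: ['kc', 'lghs', 'ihwtt', 'imddnj', 'jrmogmq', 'bnojuansq']


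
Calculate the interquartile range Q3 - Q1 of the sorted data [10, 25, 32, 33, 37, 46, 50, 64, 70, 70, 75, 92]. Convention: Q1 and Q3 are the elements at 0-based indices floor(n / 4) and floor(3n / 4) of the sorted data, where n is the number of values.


The data has n = 12 elements.
Q1 index = floor(12 / 4) = floor(3) = 3; Q3 index = floor(3 * 12 / 4) = floor(9) = 9
Q1 = element at index 3 = 33
Q3 = element at index 9 = 70
IQR = 70 - 33 = 37
Final answer: 37


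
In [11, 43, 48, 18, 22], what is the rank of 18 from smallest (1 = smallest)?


Sort ascending: [11, 18, 22, 43, 48]
Find 18 in the sorted list.
18 is at position 2 (1-indexed).
Final answer: 2


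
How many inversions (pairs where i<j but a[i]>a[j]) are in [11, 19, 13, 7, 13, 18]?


For each element, count the later elements that are smaller than it:
  11 (index 0): smaller elements after it = [7] -> 1
  19 (index 1): smaller elements after it = [13, 7, 13, 18] -> 4
  13 (index 2): smaller elements after it = [7] -> 1
  7 (index 3): smaller elements after it = [] -> 0
  13 (index 4): smaller elements after it = [] -> 0
Total inversions = 1 + 4 + 1 + 0 + 0 = 6
Final answer: 6


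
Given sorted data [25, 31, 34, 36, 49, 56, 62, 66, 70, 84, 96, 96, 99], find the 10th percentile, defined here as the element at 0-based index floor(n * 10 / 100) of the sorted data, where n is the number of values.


The dataset has n = 13 elements.
Index = floor(13 * 10 / 100) = floor(130 / 100) = floor(1.3) = 1
Counting from index 0 in the sorted data, the element at index 1 is 31.
Final answer: 31


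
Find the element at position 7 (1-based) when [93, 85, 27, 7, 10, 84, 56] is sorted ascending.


Sort ascending: [7, 10, 27, 56, 84, 85, 93]
The 7th element (1-indexed) is at index 6.
Value = 93
Final answer: 93


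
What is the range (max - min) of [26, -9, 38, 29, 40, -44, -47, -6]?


Maximum value: 40
Minimum value: -47
Range = 40 - (-47) = 87
Final answer: 87


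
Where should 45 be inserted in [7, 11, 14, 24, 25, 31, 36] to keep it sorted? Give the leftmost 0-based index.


List is sorted: [7, 11, 14, 24, 25, 31, 36]
We need the leftmost position where 45 can be inserted, i.e. the first index whose element is >= 45 (or the end of the list if none is).
Binary search with low=0, high=7 (0-based indices):
  low=0, high=7, mid=3: a[3]=24 < 45, so low = 4
  low=4, high=7, mid=5: a[5]=31 < 45, so low = 6
  low=6, high=7, mid=6: a[6]=36 < 45, so low = 7
Now low = high = 7, so the insertion index is 7.
Final answer: 7


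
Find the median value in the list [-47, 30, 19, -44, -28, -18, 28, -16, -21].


First, sort the list: [-47, -44, -28, -21, -18, -16, 19, 28, 30]
The list has 9 elements (odd count).
The middle index is 4 (0-based), and the element there is -18.
Final answer: -18


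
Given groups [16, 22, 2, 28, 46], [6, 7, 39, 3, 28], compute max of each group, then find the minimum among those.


Find max of each group:
  Group 1: [16, 22, 2, 28, 46] -> max = 46
  Group 2: [6, 7, 39, 3, 28] -> max = 39
Maxes: [46, 39]
Minimum of maxes = 39
Final answer: 39


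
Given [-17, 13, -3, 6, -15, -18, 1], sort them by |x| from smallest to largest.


Compute absolute values:
  |-17| = 17
  |13| = 13
  |-3| = 3
  |6| = 6
  |-15| = 15
  |-18| = 18
  |1| = 1
Absolute values in increasing order: 1 < 3 < 6 < 13 < 15 < 17 < 18
Listing the original numbers in that order gives the answer.
Final answer: [1, -3, 6, 13, -15, -17, -18]


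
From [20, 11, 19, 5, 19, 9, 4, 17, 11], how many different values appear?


List all unique values:
Distinct values: [4, 5, 9, 11, 17, 19, 20]
Count = 7
Final answer: 7


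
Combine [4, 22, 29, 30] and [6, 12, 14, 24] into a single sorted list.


List A: [4, 22, 29, 30]
List B: [6, 12, 14, 24]
Repeatedly compare the front elements and take the smaller:
  4 vs 6 -> take 4
  22 vs 6 -> take 6
  22 vs 12 -> take 12
  22 vs 14 -> take 14
  22 vs 24 -> take 22
  29 vs 24 -> take 24
  B is exhausted; append the rest of A: [29, 30]
Final answer: [4, 6, 12, 14, 22, 24, 29, 30]


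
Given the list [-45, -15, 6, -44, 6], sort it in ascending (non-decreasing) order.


Original list: [-45, -15, 6, -44, 6]
Repeatedly take the smallest remaining element:
  Remaining [-45, -15, 6, -44, 6] -> smallest is -45
  Remaining [-15, 6, -44, 6] -> smallest is -44
  Remaining [-15, 6, 6] -> smallest is -15
  Remaining [6, 6] -> smallest is 6
  Remaining [6] -> smallest is 6
Collecting the picks in order gives the sorted list.
Final answer: [-45, -44, -15, 6, 6]


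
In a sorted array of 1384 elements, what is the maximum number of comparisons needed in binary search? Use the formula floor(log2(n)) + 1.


Binary search halves the search space each step.
Maximum comparisons = floor(log2(1384)) + 1
log2(1384) = 10.4346
floor(log2(1384)) = 10, so 10 + 1 = 11
Final answer: 11


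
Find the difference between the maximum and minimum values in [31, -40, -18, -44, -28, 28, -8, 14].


Maximum value: 31
Minimum value: -44
Range = 31 - (-44) = 75
Final answer: 75


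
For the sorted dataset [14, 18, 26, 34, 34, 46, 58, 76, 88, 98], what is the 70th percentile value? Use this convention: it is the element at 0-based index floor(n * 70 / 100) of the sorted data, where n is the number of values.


The dataset has n = 10 elements.
Index = floor(10 * 70 / 100) = floor(700 / 100) = floor(7) = 7
Counting from index 0 in the sorted data, the element at index 7 is 76.
Final answer: 76


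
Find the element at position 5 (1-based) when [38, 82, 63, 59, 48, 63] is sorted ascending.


Sort ascending: [38, 48, 59, 63, 63, 82]
The 5th element (1-indexed) is at index 4.
Value = 63
Final answer: 63


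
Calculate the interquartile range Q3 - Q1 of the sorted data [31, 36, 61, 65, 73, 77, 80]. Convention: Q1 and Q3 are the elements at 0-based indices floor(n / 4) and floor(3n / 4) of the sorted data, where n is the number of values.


The data has n = 7 elements.
Q1 index = floor(7 / 4) = floor(1.75) = 1; Q3 index = floor(3 * 7 / 4) = floor(5.25) = 5
Q1 = element at index 1 = 36
Q3 = element at index 5 = 77
IQR = 77 - 36 = 41
Final answer: 41


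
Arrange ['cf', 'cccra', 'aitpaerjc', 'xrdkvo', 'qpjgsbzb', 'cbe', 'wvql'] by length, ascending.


Compute lengths:
  'cf' has length 2
  'cccra' has length 5
  'aitpaerjc' has length 9
  'xrdkvo' has length 6
  'qpjgsbzb' has length 8
  'cbe' has length 3
  'wvql' has length 4
Lengths in increasing order: 2 < 3 < 4 < 5 < 6 < 8 < 9
Listing the words in that order gives the answer.
Final answer: ['cf', 'cbe', 'wvql', 'cccra', 'xrdkvo', 'qpjgsbzb', 'aitpaerjc']


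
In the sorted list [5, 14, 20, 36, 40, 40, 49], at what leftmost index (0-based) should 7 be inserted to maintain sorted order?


List is sorted: [5, 14, 20, 36, 40, 40, 49]
We need the leftmost position where 7 can be inserted, i.e. the first index whose element is >= 7 (or the end of the list if none is).
Binary search with low=0, high=7 (0-based indices):
  low=0, high=7, mid=3: a[3]=36 >= 7, so high = 3
  low=0, high=3, mid=1: a[1]=14 >= 7, so high = 1
  low=0, high=1, mid=0: a[0]=5 < 7, so low = 1
Now low = high = 1, so the insertion index is 1.
Final answer: 1


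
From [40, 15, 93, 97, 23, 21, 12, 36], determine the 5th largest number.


Sort descending: [97, 93, 40, 36, 23, 21, 15, 12]
The 5th element (1-indexed) is at index 4.
Value = 23
Final answer: 23


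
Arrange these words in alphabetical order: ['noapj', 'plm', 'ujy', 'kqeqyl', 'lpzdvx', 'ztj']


Compare strings character by character (the first differing letter decides):
  'kqeqyl' < 'lpzdvx' since 'k' < 'l' at position 1
  'lpzdvx' < 'noapj' since 'l' < 'n' at position 1
  'noapj' < 'plm' since 'n' < 'p' at position 1
  'plm' < 'ujy' since 'p' < 'u' at position 1
  'ujy' < 'ztj' since 'u' < 'z' at position 1
Chaining these comparisons gives the alphabetical order.
Final answer: ['kqeqyl', 'lpzdvx', 'noapj', 'plm', 'ujy', 'ztj']


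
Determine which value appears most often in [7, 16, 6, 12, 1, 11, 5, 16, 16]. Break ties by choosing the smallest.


Count the frequency of each value:
  1 appears 1 time(s)
  5 appears 1 time(s)
  6 appears 1 time(s)
  7 appears 1 time(s)
  11 appears 1 time(s)
  12 appears 1 time(s)
  16 appears 3 time(s)
Maximum frequency is 3.
Only 16 reaches that frequency, so it is the mode.
Final answer: 16


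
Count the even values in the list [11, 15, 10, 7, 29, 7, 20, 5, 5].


Check each element:
  11 is odd
  15 is odd
  10 is even
  7 is odd
  29 is odd
  7 is odd
  20 is even
  5 is odd
  5 is odd
Evens: [10, 20]
Count of evens = 2
Final answer: 2


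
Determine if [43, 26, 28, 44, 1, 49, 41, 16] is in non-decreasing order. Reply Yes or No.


Check consecutive pairs:
  43 <= 26? False
  26 <= 28? True
  28 <= 44? True
  44 <= 1? False
  1 <= 49? True
  49 <= 41? False
  41 <= 16? False
4 consecutive pair(s) are out of order, so the list is not sorted.
Final answer: No


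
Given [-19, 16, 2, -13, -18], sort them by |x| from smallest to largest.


Compute absolute values:
  |-19| = 19
  |16| = 16
  |2| = 2
  |-13| = 13
  |-18| = 18
Absolute values in increasing order: 2 < 13 < 16 < 18 < 19
Listing the original numbers in that order gives the answer.
Final answer: [2, -13, 16, -18, -19]


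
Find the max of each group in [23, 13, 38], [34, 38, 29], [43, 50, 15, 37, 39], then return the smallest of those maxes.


Find max of each group:
  Group 1: [23, 13, 38] -> max = 38
  Group 2: [34, 38, 29] -> max = 38
  Group 3: [43, 50, 15, 37, 39] -> max = 50
Maxes: [38, 38, 50]
Minimum of maxes = 38
Final answer: 38


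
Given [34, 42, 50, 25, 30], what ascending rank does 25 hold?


Sort ascending: [25, 30, 34, 42, 50]
Find 25 in the sorted list.
25 is at position 1 (1-indexed).
Final answer: 1


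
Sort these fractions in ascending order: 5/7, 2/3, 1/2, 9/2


Convert to decimal for comparison:
  5/7 = 0.7143
  2/3 = 0.6667
  1/2 = 0.5
  9/2 = 4.5
Decimals in increasing order: 0.5 < 0.6667 < 0.7143 < 4.5
Writing each back as its fraction gives the sorted order.
Final answer: 1/2, 2/3, 5/7, 9/2


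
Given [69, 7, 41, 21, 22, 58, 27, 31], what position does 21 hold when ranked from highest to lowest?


Sort descending: [69, 58, 41, 31, 27, 22, 21, 7]
Find 21 in the sorted list.
21 is at position 7.
Final answer: 7


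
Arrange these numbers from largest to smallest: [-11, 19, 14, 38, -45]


Original list: [-11, 19, 14, 38, -45]
Repeatedly take the largest remaining element:
  Remaining [-11, 19, 14, 38, -45] -> largest is 38
  Remaining [-11, 19, 14, -45] -> largest is 19
  Remaining [-11, 14, -45] -> largest is 14
  Remaining [-11, -45] -> largest is -11
  Remaining [-45] -> largest is -45
Collecting the picks in order gives the descending list.
Final answer: [38, 19, 14, -11, -45]


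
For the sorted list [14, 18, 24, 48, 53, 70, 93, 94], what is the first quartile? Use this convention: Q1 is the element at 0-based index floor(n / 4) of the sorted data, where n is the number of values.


The list has n = 8 elements.
Q1 index = floor(8 / 4) = floor(2) = 2
Counting from index 0 in the sorted data, the element at index 2 is 24.
Final answer: 24


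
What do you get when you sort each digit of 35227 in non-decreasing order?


The number 35227 has digits: 3, 5, 2, 2, 7
Sorted: 2, 2, 3, 5, 7
Joining the sorted digits gives the result.
Final answer: 22357


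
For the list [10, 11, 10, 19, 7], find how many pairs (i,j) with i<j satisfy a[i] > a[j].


For each element, count the later elements that are smaller than it:
  10 (index 0): smaller elements after it = [7] -> 1
  11 (index 1): smaller elements after it = [10, 7] -> 2
  10 (index 2): smaller elements after it = [7] -> 1
  19 (index 3): smaller elements after it = [7] -> 1
Total inversions = 1 + 2 + 1 + 1 = 5
Final answer: 5


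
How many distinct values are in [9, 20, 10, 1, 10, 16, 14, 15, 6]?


List all unique values:
Distinct values: [1, 6, 9, 10, 14, 15, 16, 20]
Count = 8
Final answer: 8


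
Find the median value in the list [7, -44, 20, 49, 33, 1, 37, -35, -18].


First, sort the list: [-44, -35, -18, 1, 7, 20, 33, 37, 49]
The list has 9 elements (odd count).
The middle index is 4 (0-based), and the element there is 7.
Final answer: 7


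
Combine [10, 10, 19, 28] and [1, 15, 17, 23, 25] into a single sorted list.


List A: [10, 10, 19, 28]
List B: [1, 15, 17, 23, 25]
Repeatedly compare the front elements and take the smaller:
  10 vs 1 -> take 1
  10 vs 15 -> take 10
  10 vs 15 -> take 10
  19 vs 15 -> take 15
  19 vs 17 -> take 17
  19 vs 23 -> take 19
  28 vs 23 -> take 23
  28 vs 25 -> take 25
  B is exhausted; append the rest of A: [28]
Final answer: [1, 10, 10, 15, 17, 19, 23, 25, 28]


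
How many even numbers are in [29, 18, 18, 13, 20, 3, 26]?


Check each element:
  29 is odd
  18 is even
  18 is even
  13 is odd
  20 is even
  3 is odd
  26 is even
Evens: [18, 18, 20, 26]
Count of evens = 4
Final answer: 4


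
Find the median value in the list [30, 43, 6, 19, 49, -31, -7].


First, sort the list: [-31, -7, 6, 19, 30, 43, 49]
The list has 7 elements (odd count).
The middle index is 3 (0-based), and the element there is 19.
Final answer: 19


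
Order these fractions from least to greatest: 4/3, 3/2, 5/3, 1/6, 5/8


Convert to decimal for comparison:
  4/3 = 1.3333
  3/2 = 1.5
  5/3 = 1.6667
  1/6 = 0.1667
  5/8 = 0.625
Decimals in increasing order: 0.1667 < 0.625 < 1.3333 < 1.5 < 1.6667
Writing each back as its fraction gives the sorted order.
Final answer: 1/6, 5/8, 4/3, 3/2, 5/3


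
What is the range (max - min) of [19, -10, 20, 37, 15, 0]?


Maximum value: 37
Minimum value: -10
Range = 37 - (-10) = 47
Final answer: 47


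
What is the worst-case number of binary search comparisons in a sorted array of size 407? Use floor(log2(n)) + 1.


Binary search halves the search space each step.
Maximum comparisons = floor(log2(407)) + 1
log2(407) = 8.6689
floor(log2(407)) = 8, so 8 + 1 = 9
Final answer: 9


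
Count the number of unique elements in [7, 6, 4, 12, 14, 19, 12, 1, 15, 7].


List all unique values:
Distinct values: [1, 4, 6, 7, 12, 14, 15, 19]
Count = 8
Final answer: 8


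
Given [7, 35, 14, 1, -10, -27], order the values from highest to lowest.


Original list: [7, 35, 14, 1, -10, -27]
Repeatedly take the largest remaining element:
  Remaining [7, 35, 14, 1, -10, -27] -> largest is 35
  Remaining [7, 14, 1, -10, -27] -> largest is 14
  Remaining [7, 1, -10, -27] -> largest is 7
  Remaining [1, -10, -27] -> largest is 1
  Remaining [-10, -27] -> largest is -10
  Remaining [-27] -> largest is -27
Collecting the picks in order gives the descending list.
Final answer: [35, 14, 7, 1, -10, -27]


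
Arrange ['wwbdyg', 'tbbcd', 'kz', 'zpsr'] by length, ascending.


Compute lengths:
  'wwbdyg' has length 6
  'tbbcd' has length 5
  'kz' has length 2
  'zpsr' has length 4
Lengths in increasing order: 2 < 4 < 5 < 6
Listing the words in that order gives the answer.
Final answer: ['kz', 'zpsr', 'tbbcd', 'wwbdyg']


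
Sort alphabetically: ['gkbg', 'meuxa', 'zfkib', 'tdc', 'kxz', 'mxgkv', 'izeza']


Compare strings character by character (the first differing letter decides):
  'gkbg' < 'izeza' since 'g' < 'i' at position 1
  'izeza' < 'kxz' since 'i' < 'k' at position 1
  'kxz' < 'meuxa' since 'k' < 'm' at position 1
  'meuxa' < 'mxgkv' since 'e' < 'x' at position 2
  'mxgkv' < 'tdc' since 'm' < 't' at position 1
  'tdc' < 'zfkib' since 't' < 'z' at position 1
Chaining these comparisons gives the alphabetical order.
Final answer: ['gkbg', 'izeza', 'kxz', 'meuxa', 'mxgkv', 'tdc', 'zfkib']


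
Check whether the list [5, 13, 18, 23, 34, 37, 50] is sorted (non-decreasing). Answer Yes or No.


Check consecutive pairs:
  5 <= 13? True
  13 <= 18? True
  18 <= 23? True
  23 <= 34? True
  34 <= 37? True
  37 <= 50? True
Every consecutive pair is in order, so the list is non-decreasing.
Final answer: Yes


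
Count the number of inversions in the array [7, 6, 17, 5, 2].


For each element, count the later elements that are smaller than it:
  7 (index 0): smaller elements after it = [6, 5, 2] -> 3
  6 (index 1): smaller elements after it = [5, 2] -> 2
  17 (index 2): smaller elements after it = [5, 2] -> 2
  5 (index 3): smaller elements after it = [2] -> 1
Total inversions = 3 + 2 + 2 + 1 = 8
Final answer: 8


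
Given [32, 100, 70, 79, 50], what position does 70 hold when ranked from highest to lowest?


Sort descending: [100, 79, 70, 50, 32]
Find 70 in the sorted list.
70 is at position 3.
Final answer: 3


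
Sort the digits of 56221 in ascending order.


The number 56221 has digits: 5, 6, 2, 2, 1
Sorted: 1, 2, 2, 5, 6
Joining the sorted digits gives the result.
Final answer: 12256


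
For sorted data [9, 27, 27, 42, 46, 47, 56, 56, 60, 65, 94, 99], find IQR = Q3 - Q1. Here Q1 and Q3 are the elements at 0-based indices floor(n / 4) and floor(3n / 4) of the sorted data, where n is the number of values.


The data has n = 12 elements.
Q1 index = floor(12 / 4) = floor(3) = 3; Q3 index = floor(3 * 12 / 4) = floor(9) = 9
Q1 = element at index 3 = 42
Q3 = element at index 9 = 65
IQR = 65 - 42 = 23
Final answer: 23


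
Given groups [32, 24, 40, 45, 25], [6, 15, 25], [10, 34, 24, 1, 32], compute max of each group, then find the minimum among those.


Find max of each group:
  Group 1: [32, 24, 40, 45, 25] -> max = 45
  Group 2: [6, 15, 25] -> max = 25
  Group 3: [10, 34, 24, 1, 32] -> max = 34
Maxes: [45, 25, 34]
Minimum of maxes = 25
Final answer: 25


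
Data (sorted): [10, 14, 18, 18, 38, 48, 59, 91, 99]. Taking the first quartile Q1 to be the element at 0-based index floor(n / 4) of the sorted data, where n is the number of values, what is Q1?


The list has n = 9 elements.
Q1 index = floor(9 / 4) = floor(2.25) = 2
Counting from index 0 in the sorted data, the element at index 2 is 18.
Final answer: 18


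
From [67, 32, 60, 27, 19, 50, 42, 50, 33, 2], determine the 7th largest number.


Sort descending: [67, 60, 50, 50, 42, 33, 32, 27, 19, 2]
The 7th element (1-indexed) is at index 6.
Value = 32
Final answer: 32


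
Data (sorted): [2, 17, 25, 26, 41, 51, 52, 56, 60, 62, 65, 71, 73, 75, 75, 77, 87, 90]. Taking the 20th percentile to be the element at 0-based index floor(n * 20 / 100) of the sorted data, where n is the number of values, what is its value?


The dataset has n = 18 elements.
Index = floor(18 * 20 / 100) = floor(360 / 100) = floor(3.6) = 3
Counting from index 0 in the sorted data, the element at index 3 is 26.
Final answer: 26


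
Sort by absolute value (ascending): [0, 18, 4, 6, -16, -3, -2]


Compute absolute values:
  |0| = 0
  |18| = 18
  |4| = 4
  |6| = 6
  |-16| = 16
  |-3| = 3
  |-2| = 2
Absolute values in increasing order: 0 < 2 < 3 < 4 < 6 < 16 < 18
Listing the original numbers in that order gives the answer.
Final answer: [0, -2, -3, 4, 6, -16, 18]


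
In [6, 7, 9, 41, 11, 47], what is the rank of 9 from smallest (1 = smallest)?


Sort ascending: [6, 7, 9, 11, 41, 47]
Find 9 in the sorted list.
9 is at position 3 (1-indexed).
Final answer: 3


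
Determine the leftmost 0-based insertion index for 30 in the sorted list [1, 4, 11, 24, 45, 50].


List is sorted: [1, 4, 11, 24, 45, 50]
We need the leftmost position where 30 can be inserted, i.e. the first index whose element is >= 30 (or the end of the list if none is).
Binary search with low=0, high=6 (0-based indices):
  low=0, high=6, mid=3: a[3]=24 < 30, so low = 4
  low=4, high=6, mid=5: a[5]=50 >= 30, so high = 5
  low=4, high=5, mid=4: a[4]=45 >= 30, so high = 4
Now low = high = 4, so the insertion index is 4.
Final answer: 4


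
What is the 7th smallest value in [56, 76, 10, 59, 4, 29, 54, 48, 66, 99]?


Sort ascending: [4, 10, 29, 48, 54, 56, 59, 66, 76, 99]
The 7th element (1-indexed) is at index 6.
Value = 59
Final answer: 59


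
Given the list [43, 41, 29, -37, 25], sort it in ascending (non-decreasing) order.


Original list: [43, 41, 29, -37, 25]
Repeatedly take the smallest remaining element:
  Remaining [43, 41, 29, -37, 25] -> smallest is -37
  Remaining [43, 41, 29, 25] -> smallest is 25
  Remaining [43, 41, 29] -> smallest is 29
  Remaining [43, 41] -> smallest is 41
  Remaining [43] -> smallest is 43
Collecting the picks in order gives the sorted list.
Final answer: [-37, 25, 29, 41, 43]


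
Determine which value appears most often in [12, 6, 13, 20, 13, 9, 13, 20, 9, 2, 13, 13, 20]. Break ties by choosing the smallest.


Count the frequency of each value:
  2 appears 1 time(s)
  6 appears 1 time(s)
  9 appears 2 time(s)
  12 appears 1 time(s)
  13 appears 5 time(s)
  20 appears 3 time(s)
Maximum frequency is 5.
Only 13 reaches that frequency, so it is the mode.
Final answer: 13


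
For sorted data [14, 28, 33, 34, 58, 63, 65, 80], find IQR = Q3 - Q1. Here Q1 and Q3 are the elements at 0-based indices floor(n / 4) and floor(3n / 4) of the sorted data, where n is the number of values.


The data has n = 8 elements.
Q1 index = floor(8 / 4) = floor(2) = 2; Q3 index = floor(3 * 8 / 4) = floor(6) = 6
Q1 = element at index 2 = 33
Q3 = element at index 6 = 65
IQR = 65 - 33 = 32
Final answer: 32


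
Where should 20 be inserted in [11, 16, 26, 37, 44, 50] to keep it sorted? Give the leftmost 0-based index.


List is sorted: [11, 16, 26, 37, 44, 50]
We need the leftmost position where 20 can be inserted, i.e. the first index whose element is >= 20 (or the end of the list if none is).
Binary search with low=0, high=6 (0-based indices):
  low=0, high=6, mid=3: a[3]=37 >= 20, so high = 3
  low=0, high=3, mid=1: a[1]=16 < 20, so low = 2
  low=2, high=3, mid=2: a[2]=26 >= 20, so high = 2
Now low = high = 2, so the insertion index is 2.
Final answer: 2


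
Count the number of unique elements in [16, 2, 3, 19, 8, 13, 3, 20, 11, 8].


List all unique values:
Distinct values: [2, 3, 8, 11, 13, 16, 19, 20]
Count = 8
Final answer: 8


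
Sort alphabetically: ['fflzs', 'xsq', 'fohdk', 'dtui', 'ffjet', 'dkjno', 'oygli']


Compare strings character by character (the first differing letter decides):
  'dkjno' < 'dtui' since 'k' < 't' at position 2
  'dtui' < 'ffjet' since 'd' < 'f' at position 1
  'ffjet' < 'fflzs' since 'j' < 'l' at position 3
  'fflzs' < 'fohdk' since 'f' < 'o' at position 2
  'fohdk' < 'oygli' since 'f' < 'o' at position 1
  'oygli' < 'xsq' since 'o' < 'x' at position 1
Chaining these comparisons gives the alphabetical order.
Final answer: ['dkjno', 'dtui', 'ffjet', 'fflzs', 'fohdk', 'oygli', 'xsq']


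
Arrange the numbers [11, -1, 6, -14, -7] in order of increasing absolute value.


Compute absolute values:
  |11| = 11
  |-1| = 1
  |6| = 6
  |-14| = 14
  |-7| = 7
Absolute values in increasing order: 1 < 6 < 7 < 11 < 14
Listing the original numbers in that order gives the answer.
Final answer: [-1, 6, -7, 11, -14]


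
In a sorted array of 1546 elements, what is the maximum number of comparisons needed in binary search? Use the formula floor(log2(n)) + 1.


Binary search halves the search space each step.
Maximum comparisons = floor(log2(1546)) + 1
log2(1546) = 10.5943
floor(log2(1546)) = 10, so 10 + 1 = 11
Final answer: 11


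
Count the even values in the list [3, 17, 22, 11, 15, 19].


Check each element:
  3 is odd
  17 is odd
  22 is even
  11 is odd
  15 is odd
  19 is odd
Evens: [22]
Count of evens = 1
Final answer: 1


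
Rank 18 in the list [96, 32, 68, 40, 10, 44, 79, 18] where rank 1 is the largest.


Sort descending: [96, 79, 68, 44, 40, 32, 18, 10]
Find 18 in the sorted list.
18 is at position 7.
Final answer: 7


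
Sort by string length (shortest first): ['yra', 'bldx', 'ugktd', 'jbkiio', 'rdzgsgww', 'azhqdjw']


Compute lengths:
  'yra' has length 3
  'bldx' has length 4
  'ugktd' has length 5
  'jbkiio' has length 6
  'rdzgsgww' has length 8
  'azhqdjw' has length 7
Lengths in increasing order: 3 < 4 < 5 < 6 < 7 < 8
Listing the words in that order gives the answer.
Final answer: ['yra', 'bldx', 'ugktd', 'jbkiio', 'azhqdjw', 'rdzgsgww']


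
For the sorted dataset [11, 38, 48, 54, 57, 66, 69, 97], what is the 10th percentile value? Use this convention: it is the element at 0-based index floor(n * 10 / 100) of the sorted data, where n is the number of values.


The dataset has n = 8 elements.
Index = floor(8 * 10 / 100) = floor(80 / 100) = floor(0.8) = 0
Counting from index 0 in the sorted data, the element at index 0 is 11.
Final answer: 11


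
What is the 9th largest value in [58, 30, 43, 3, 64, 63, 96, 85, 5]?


Sort descending: [96, 85, 64, 63, 58, 43, 30, 5, 3]
The 9th element (1-indexed) is at index 8.
Value = 3
Final answer: 3


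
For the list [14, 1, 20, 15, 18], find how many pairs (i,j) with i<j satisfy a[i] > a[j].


For each element, count the later elements that are smaller than it:
  14 (index 0): smaller elements after it = [1] -> 1
  1 (index 1): smaller elements after it = [] -> 0
  20 (index 2): smaller elements after it = [15, 18] -> 2
  15 (index 3): smaller elements after it = [] -> 0
Total inversions = 1 + 0 + 2 + 0 = 3
Final answer: 3


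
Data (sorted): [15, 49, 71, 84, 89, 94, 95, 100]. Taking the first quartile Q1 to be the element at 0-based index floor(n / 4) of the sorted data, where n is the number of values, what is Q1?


The list has n = 8 elements.
Q1 index = floor(8 / 4) = floor(2) = 2
Counting from index 0 in the sorted data, the element at index 2 is 71.
Final answer: 71


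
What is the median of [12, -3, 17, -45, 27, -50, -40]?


First, sort the list: [-50, -45, -40, -3, 12, 17, 27]
The list has 7 elements (odd count).
The middle index is 3 (0-based), and the element there is -3.
Final answer: -3


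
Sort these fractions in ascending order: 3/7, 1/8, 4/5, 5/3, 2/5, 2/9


Convert to decimal for comparison:
  3/7 = 0.4286
  1/8 = 0.125
  4/5 = 0.8
  5/3 = 1.6667
  2/5 = 0.4
  2/9 = 0.2222
Decimals in increasing order: 0.125 < 0.2222 < 0.4 < 0.4286 < 0.8 < 1.6667
Writing each back as its fraction gives the sorted order.
Final answer: 1/8, 2/9, 2/5, 3/7, 4/5, 5/3


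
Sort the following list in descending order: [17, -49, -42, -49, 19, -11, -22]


Original list: [17, -49, -42, -49, 19, -11, -22]
Repeatedly take the largest remaining element:
  Remaining [17, -49, -42, -49, 19, -11, -22] -> largest is 19
  Remaining [17, -49, -42, -49, -11, -22] -> largest is 17
  Remaining [-49, -42, -49, -11, -22] -> largest is -11
  Remaining [-49, -42, -49, -22] -> largest is -22
  Remaining [-49, -42, -49] -> largest is -42
  Remaining [-49, -49] -> largest is -49
  Remaining [-49] -> largest is -49
Collecting the picks in order gives the descending list.
Final answer: [19, 17, -11, -22, -42, -49, -49]


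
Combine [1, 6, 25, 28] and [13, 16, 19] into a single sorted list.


List A: [1, 6, 25, 28]
List B: [13, 16, 19]
Repeatedly compare the front elements and take the smaller:
  1 vs 13 -> take 1
  6 vs 13 -> take 6
  25 vs 13 -> take 13
  25 vs 16 -> take 16
  25 vs 19 -> take 19
  B is exhausted; append the rest of A: [25, 28]
Final answer: [1, 6, 13, 16, 19, 25, 28]


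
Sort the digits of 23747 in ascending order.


The number 23747 has digits: 2, 3, 7, 4, 7
Sorted: 2, 3, 4, 7, 7
Joining the sorted digits gives the result.
Final answer: 23477


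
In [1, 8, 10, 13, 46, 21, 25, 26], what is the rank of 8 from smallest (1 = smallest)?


Sort ascending: [1, 8, 10, 13, 21, 25, 26, 46]
Find 8 in the sorted list.
8 is at position 2 (1-indexed).
Final answer: 2


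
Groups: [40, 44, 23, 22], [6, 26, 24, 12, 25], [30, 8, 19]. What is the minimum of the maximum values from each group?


Find max of each group:
  Group 1: [40, 44, 23, 22] -> max = 44
  Group 2: [6, 26, 24, 12, 25] -> max = 26
  Group 3: [30, 8, 19] -> max = 30
Maxes: [44, 26, 30]
Minimum of maxes = 26
Final answer: 26


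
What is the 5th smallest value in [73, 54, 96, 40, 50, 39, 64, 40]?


Sort ascending: [39, 40, 40, 50, 54, 64, 73, 96]
The 5th element (1-indexed) is at index 4.
Value = 54
Final answer: 54


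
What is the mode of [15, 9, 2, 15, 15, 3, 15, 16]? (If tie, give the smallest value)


Count the frequency of each value:
  2 appears 1 time(s)
  3 appears 1 time(s)
  9 appears 1 time(s)
  15 appears 4 time(s)
  16 appears 1 time(s)
Maximum frequency is 4.
Only 15 reaches that frequency, so it is the mode.
Final answer: 15


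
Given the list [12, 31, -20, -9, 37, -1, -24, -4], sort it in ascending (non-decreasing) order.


Original list: [12, 31, -20, -9, 37, -1, -24, -4]
Repeatedly take the smallest remaining element:
  Remaining [12, 31, -20, -9, 37, -1, -24, -4] -> smallest is -24
  Remaining [12, 31, -20, -9, 37, -1, -4] -> smallest is -20
  Remaining [12, 31, -9, 37, -1, -4] -> smallest is -9
  Remaining [12, 31, 37, -1, -4] -> smallest is -4
  Remaining [12, 31, 37, -1] -> smallest is -1
  Remaining [12, 31, 37] -> smallest is 12
  Remaining [31, 37] -> smallest is 31
  Remaining [37] -> smallest is 37
Collecting the picks in order gives the sorted list.
Final answer: [-24, -20, -9, -4, -1, 12, 31, 37]


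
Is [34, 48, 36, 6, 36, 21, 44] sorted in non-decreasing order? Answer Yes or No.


Check consecutive pairs:
  34 <= 48? True
  48 <= 36? False
  36 <= 6? False
  6 <= 36? True
  36 <= 21? False
  21 <= 44? True
3 consecutive pair(s) are out of order, so the list is not sorted.
Final answer: No


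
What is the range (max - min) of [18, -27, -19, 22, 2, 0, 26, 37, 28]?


Maximum value: 37
Minimum value: -27
Range = 37 - (-27) = 64
Final answer: 64


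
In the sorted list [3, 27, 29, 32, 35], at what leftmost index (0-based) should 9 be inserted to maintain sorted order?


List is sorted: [3, 27, 29, 32, 35]
We need the leftmost position where 9 can be inserted, i.e. the first index whose element is >= 9 (or the end of the list if none is).
Binary search with low=0, high=5 (0-based indices):
  low=0, high=5, mid=2: a[2]=29 >= 9, so high = 2
  low=0, high=2, mid=1: a[1]=27 >= 9, so high = 1
  low=0, high=1, mid=0: a[0]=3 < 9, so low = 1
Now low = high = 1, so the insertion index is 1.
Final answer: 1


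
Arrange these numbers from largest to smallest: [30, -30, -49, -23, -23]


Original list: [30, -30, -49, -23, -23]
Repeatedly take the largest remaining element:
  Remaining [30, -30, -49, -23, -23] -> largest is 30
  Remaining [-30, -49, -23, -23] -> largest is -23
  Remaining [-30, -49, -23] -> largest is -23
  Remaining [-30, -49] -> largest is -30
  Remaining [-49] -> largest is -49
Collecting the picks in order gives the descending list.
Final answer: [30, -23, -23, -30, -49]


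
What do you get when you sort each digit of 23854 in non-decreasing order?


The number 23854 has digits: 2, 3, 8, 5, 4
Sorted: 2, 3, 4, 5, 8
Joining the sorted digits gives the result.
Final answer: 23458


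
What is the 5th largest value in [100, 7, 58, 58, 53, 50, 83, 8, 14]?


Sort descending: [100, 83, 58, 58, 53, 50, 14, 8, 7]
The 5th element (1-indexed) is at index 4.
Value = 53
Final answer: 53


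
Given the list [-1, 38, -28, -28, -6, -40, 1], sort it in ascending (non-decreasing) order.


Original list: [-1, 38, -28, -28, -6, -40, 1]
Repeatedly take the smallest remaining element:
  Remaining [-1, 38, -28, -28, -6, -40, 1] -> smallest is -40
  Remaining [-1, 38, -28, -28, -6, 1] -> smallest is -28
  Remaining [-1, 38, -28, -6, 1] -> smallest is -28
  Remaining [-1, 38, -6, 1] -> smallest is -6
  Remaining [-1, 38, 1] -> smallest is -1
  Remaining [38, 1] -> smallest is 1
  Remaining [38] -> smallest is 38
Collecting the picks in order gives the sorted list.
Final answer: [-40, -28, -28, -6, -1, 1, 38]


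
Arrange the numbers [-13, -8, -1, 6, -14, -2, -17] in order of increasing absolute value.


Compute absolute values:
  |-13| = 13
  |-8| = 8
  |-1| = 1
  |6| = 6
  |-14| = 14
  |-2| = 2
  |-17| = 17
Absolute values in increasing order: 1 < 2 < 6 < 8 < 13 < 14 < 17
Listing the original numbers in that order gives the answer.
Final answer: [-1, -2, 6, -8, -13, -14, -17]


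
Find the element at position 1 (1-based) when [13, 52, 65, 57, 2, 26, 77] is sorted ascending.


Sort ascending: [2, 13, 26, 52, 57, 65, 77]
The 1st element (1-indexed) is at index 0.
Value = 2
Final answer: 2


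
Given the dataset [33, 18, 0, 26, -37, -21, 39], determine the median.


First, sort the list: [-37, -21, 0, 18, 26, 33, 39]
The list has 7 elements (odd count).
The middle index is 3 (0-based), and the element there is 18.
Final answer: 18


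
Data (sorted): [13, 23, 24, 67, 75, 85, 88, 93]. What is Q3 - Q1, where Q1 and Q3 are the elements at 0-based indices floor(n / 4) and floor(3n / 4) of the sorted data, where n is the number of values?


The data has n = 8 elements.
Q1 index = floor(8 / 4) = floor(2) = 2; Q3 index = floor(3 * 8 / 4) = floor(6) = 6
Q1 = element at index 2 = 24
Q3 = element at index 6 = 88
IQR = 88 - 24 = 64
Final answer: 64


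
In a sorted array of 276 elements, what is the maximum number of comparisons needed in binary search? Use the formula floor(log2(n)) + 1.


Binary search halves the search space each step.
Maximum comparisons = floor(log2(276)) + 1
log2(276) = 8.1085
floor(log2(276)) = 8, so 8 + 1 = 9
Final answer: 9


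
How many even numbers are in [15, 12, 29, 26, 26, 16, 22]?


Check each element:
  15 is odd
  12 is even
  29 is odd
  26 is even
  26 is even
  16 is even
  22 is even
Evens: [12, 26, 26, 16, 22]
Count of evens = 5
Final answer: 5


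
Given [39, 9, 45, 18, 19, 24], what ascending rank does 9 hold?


Sort ascending: [9, 18, 19, 24, 39, 45]
Find 9 in the sorted list.
9 is at position 1 (1-indexed).
Final answer: 1


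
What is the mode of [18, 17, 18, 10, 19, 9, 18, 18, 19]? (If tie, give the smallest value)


Count the frequency of each value:
  9 appears 1 time(s)
  10 appears 1 time(s)
  17 appears 1 time(s)
  18 appears 4 time(s)
  19 appears 2 time(s)
Maximum frequency is 4.
Only 18 reaches that frequency, so it is the mode.
Final answer: 18


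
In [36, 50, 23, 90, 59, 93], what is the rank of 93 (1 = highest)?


Sort descending: [93, 90, 59, 50, 36, 23]
Find 93 in the sorted list.
93 is at position 1.
Final answer: 1


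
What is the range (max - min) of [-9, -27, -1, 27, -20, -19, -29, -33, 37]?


Maximum value: 37
Minimum value: -33
Range = 37 - (-33) = 70
Final answer: 70


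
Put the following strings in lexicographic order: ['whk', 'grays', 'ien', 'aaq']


Compare strings character by character (the first differing letter decides):
  'aaq' < 'grays' since 'a' < 'g' at position 1
  'grays' < 'ien' since 'g' < 'i' at position 1
  'ien' < 'whk' since 'i' < 'w' at position 1
Chaining these comparisons gives the alphabetical order.
Final answer: ['aaq', 'grays', 'ien', 'whk']
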